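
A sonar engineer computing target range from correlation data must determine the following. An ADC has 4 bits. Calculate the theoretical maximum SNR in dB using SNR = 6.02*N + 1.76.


Theoretical SNR for a full-scale sinusoid:
SNR = 6.02 * N + 1.76
    = 6.02 * 4 + 1.76
    = 24.08 + 1.76
    = 25.84 dB

25.84 dB


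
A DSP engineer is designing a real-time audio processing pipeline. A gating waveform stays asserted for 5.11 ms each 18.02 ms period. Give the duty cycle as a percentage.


Duty cycle as a percentage:
DC = (t_on / T) * 100
   = (5.11 / 18.02) * 100
   = 0.283574 * 100
   = 28.36 %

28.36 %


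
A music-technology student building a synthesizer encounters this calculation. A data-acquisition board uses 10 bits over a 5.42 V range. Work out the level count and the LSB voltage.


Step 1 — number of quantization levels:
L = 2^N = 2^10 = 1024

Step 2 — LSB step size:
delta = Vfs / L
      = 5.42 / 1024
      = 0.00529297 V

Levels = 1024; step size = 0.00529297 V


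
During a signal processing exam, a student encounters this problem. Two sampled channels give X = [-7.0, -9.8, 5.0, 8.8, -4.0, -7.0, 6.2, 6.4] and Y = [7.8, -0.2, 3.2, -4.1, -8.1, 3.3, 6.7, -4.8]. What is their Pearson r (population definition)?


Pearson correlation coefficient (population):
r = cov(X,Y) / (std(X) * std(Y))
Mean X = -0.175, Mean Y = 0.475
Cov(X,Y) = -6.491875
Std(X) = 6.99674, Std(Y) = 5.368368
r = -0.1728

-0.1728


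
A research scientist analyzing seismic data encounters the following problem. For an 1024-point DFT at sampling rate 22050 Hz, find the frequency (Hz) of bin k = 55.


Frequency of DFT bin k:
f_k = k * fs / N
    = 55 * 22050 / 1024
    = 1212750 / 1024
    = 1184.326 Hz

1184.326 Hz


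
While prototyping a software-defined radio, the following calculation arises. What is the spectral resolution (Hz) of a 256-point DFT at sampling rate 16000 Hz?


DFT frequency resolution:
df = fs / N
   = 16000 / 256
   = 62.5 Hz

62.5 Hz


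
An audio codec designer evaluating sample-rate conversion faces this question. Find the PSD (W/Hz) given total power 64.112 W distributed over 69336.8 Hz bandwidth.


Power spectral density:
PSD = P / BW
    = 64.112 / 69336.8
    = 0.00092465 W/Hz

0.00092465 W/Hz


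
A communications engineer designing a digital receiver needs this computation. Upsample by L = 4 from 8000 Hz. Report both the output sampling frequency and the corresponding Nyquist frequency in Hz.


Step 1 — output sample rate after interpolation by L:
fs_out = L * fs_in = 4 * 8000 = 32000 Hz

Step 2 — Nyquist frequency of the output stream:
f_Nyq = fs_out / 2 = 32000 / 2 = 16000.0 Hz

fs_out = 32000 Hz; f_Nyquist = 16000.0 Hz


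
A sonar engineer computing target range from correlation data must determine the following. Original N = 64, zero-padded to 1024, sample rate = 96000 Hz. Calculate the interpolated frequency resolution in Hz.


Frequency resolution after zero-padding:
N_padded = 64 * 16 = 1024
df = fs / N_padded
   = 96000 / 1024
   = 93.75 Hz

93.75 Hz


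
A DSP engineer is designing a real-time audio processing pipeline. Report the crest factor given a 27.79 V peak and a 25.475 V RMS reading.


Crest factor is the ratio of peak to RMS:
CF = V_peak / V_rms
   = 27.79 / 25.475
   = 1.0909

1.0909


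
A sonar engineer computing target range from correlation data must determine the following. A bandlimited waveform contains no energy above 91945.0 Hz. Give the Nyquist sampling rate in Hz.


The Nyquist rate is twice the maximum frequency component.
fs_min = 2 * fmax
      = 2 * 91945.0
      = 183890.0 Hz

183890.0


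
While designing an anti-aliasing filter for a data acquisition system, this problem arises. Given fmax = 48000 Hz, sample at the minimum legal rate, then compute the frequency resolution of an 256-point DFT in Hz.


Step 1 — Nyquist sampling rate:
fs = 2 * fmax = 2 * 48000 = 96000 Hz

Step 2 — DFT bin spacing:
df = fs / N = 96000 / 256 = 375.0 Hz

375.0 Hz


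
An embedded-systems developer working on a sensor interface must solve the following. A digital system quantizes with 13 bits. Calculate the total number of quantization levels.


Number of quantization levels = 2^N
= 2^13
= 8192

8192


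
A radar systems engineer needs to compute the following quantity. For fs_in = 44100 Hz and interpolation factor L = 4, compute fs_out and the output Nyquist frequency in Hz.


Step 1 — output sample rate after interpolation by L:
fs_out = L * fs_in = 4 * 44100 = 176400 Hz

Step 2 — Nyquist frequency of the output stream:
f_Nyq = fs_out / 2 = 176400 / 2 = 88200.0 Hz

fs_out = 176400 Hz; f_Nyquist = 88200.0 Hz


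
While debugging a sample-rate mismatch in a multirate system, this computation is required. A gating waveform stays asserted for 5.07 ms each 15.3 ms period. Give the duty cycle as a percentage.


Duty cycle as a percentage:
DC = (t_on / T) * 100
   = (5.07 / 15.3) * 100
   = 0.331373 * 100
   = 33.14 %

33.14 %


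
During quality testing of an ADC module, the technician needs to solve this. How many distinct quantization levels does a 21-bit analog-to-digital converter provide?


Number of quantization levels = 2^N
= 2^21
= 2097152

2097152


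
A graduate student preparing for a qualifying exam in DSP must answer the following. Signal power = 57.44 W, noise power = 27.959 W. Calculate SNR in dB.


SNR in decibels:
SNR = 10 * log10(Ps / Pn)
    = 10 * log10(57.44 / 27.959)
    = 10 * log10(2.0544)
    = 10 * 0.3127
    = 3.13 dB

3.13 dB


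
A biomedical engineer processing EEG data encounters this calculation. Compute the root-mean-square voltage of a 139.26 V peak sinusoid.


RMS voltage for a sinusoidal waveform:
V_rms = V_peak / sqrt(2)
      = 139.26 / 1.414214
      = 98.472 V

98.472 V


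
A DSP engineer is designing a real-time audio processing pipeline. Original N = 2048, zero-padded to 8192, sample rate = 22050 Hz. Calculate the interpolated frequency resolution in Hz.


Frequency resolution after zero-padding:
N_padded = 2048 * 4 = 8192
df = fs / N_padded
   = 22050 / 8192
   = 2.6917 Hz

2.6917 Hz


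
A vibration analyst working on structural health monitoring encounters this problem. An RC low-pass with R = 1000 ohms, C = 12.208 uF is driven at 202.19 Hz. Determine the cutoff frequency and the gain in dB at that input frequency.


Step 1 — cutoff frequency:
fc = 1 / (2*pi*R*C)
C = 12.208 uF = 1.2208e-05 F
fc = 1 / (2*pi*1000*1.2208e-05)
   = 13.0369 Hz

Step 2 — magnitude at f = 202.19 Hz:
|H(f)| = 1 / sqrt(1 + (f/fc)^2)
f/fc = 202.19 / 13.0369 = 15.509055
|H| = 1 / sqrt(1 + 240.530787) = 0.0643448
|H|_dB = 20*log10(0.0643448) = -23.83 dB

fc = 13.0369 Hz; |H(202.19 Hz)| = -23.83 dB


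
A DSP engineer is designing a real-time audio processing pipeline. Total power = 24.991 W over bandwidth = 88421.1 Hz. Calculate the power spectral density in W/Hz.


Power spectral density:
PSD = P / BW
    = 24.991 / 88421.1
    = 0.00028264 W/Hz

0.00028264 W/Hz


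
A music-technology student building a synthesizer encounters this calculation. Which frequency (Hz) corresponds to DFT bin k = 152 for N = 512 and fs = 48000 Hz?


Frequency of DFT bin k:
f_k = k * fs / N
    = 152 * 48000 / 512
    = 7296000 / 512
    = 14250.0 Hz

14250.0 Hz


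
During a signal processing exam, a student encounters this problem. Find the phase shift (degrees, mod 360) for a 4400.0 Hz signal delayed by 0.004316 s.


Phase shift from frequency and time delay:
phi = 360 * f * t_delay
    = 360 * 4400.0 * 0.004316
    = 6836.54 degrees
    mod 360 = 356.54 degrees

356.54 degrees


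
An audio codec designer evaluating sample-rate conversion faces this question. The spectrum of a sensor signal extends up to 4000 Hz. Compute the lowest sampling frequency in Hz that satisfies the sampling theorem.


The Nyquist rate is twice the maximum frequency component.
fs_min = 2 * fmax
      = 2 * 4000
      = 8000 Hz

8000


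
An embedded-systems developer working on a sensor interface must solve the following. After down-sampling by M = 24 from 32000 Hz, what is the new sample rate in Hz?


Decimation reduces the sample rate:
fs_out = fs_in / M
       = 32000 / 24
       = 1333.3333 Hz

1333.3333 Hz


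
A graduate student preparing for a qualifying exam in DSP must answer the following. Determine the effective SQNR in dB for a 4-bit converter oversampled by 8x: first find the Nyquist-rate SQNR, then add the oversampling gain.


Step 1 — baseline SQNR at Nyquist:
SQNR_base = 6.02*N + 1.76
          = 6.02*4 + 1.76
          = 25.84 dB

Step 2 — oversampling processing gain:
G = 10*log10(OSR) = 10*log10(8) = 9.03 dB

Step 3 — total:
SQNR_total = 25.84 + 9.03 = 34.87 dB

Base SQNR = 25.84 dB; oversampled SQNR = 34.87 dB


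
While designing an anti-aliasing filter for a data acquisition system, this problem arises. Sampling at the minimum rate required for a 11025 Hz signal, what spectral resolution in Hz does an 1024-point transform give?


Step 1 — Nyquist sampling rate:
fs = 2 * fmax = 2 * 11025 = 22050 Hz

Step 2 — DFT bin spacing:
df = fs / N = 22050 / 1024 = 21.5332 Hz

21.5332 Hz


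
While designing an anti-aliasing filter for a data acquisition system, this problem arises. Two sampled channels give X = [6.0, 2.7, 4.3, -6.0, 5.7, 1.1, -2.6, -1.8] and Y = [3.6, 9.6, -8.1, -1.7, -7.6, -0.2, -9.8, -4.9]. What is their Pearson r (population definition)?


Pearson correlation coefficient (population):
r = cov(X,Y) / (std(X) * std(Y))
Mean X = 1.175, Mean Y = -2.3875
Cov(X,Y) = 4.511563
Std(X) = 4.037868, Std(Y) = 6.183332
r = 0.1807

0.1807


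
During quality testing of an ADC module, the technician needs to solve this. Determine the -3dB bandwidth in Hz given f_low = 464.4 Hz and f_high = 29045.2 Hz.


Bandwidth is the difference of -3dB frequencies:
BW = f_high - f_low
   = 29045.2 - 464.4
   = 28580.8 Hz

28580.8 Hz


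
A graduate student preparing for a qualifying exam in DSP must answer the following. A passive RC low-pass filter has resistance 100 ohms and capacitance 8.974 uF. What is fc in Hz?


Cutoff frequency of a first-order RC filter:
fc = 1 / (2 * pi * R * C)
C = 8.974 uF = 8.974e-06 F
fc = 1 / (2 * pi * 100 * 8.974e-06)
   = 1 / 0.005638530494663
   = 177.351173 Hz

177.351173 Hz


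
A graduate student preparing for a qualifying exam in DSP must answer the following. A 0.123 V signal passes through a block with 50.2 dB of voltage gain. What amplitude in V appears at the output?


Output voltage from dB gain:
V_out = V_in * 10^(gain_dB / 20)
      = 0.123 * 10^(50.2 / 20)
      = 0.123 * 323.593657
      = 39.802 V

39.802 V


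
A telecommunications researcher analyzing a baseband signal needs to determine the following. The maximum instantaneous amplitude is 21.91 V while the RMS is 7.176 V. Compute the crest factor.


Crest factor is the ratio of peak to RMS:
CF = V_peak / V_rms
   = 21.91 / 7.176
   = 3.0532

3.0532


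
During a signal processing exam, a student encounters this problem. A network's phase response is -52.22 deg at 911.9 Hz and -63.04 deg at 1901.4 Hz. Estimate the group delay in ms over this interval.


Group delay from phase difference:
tau = -d(phi)/d(omega)
d(phi) = -10.82 deg = -0.188845 rad
d(omega) = 2*pi*(1901.4 - 911.9) = 6217.2119 rad/s
tau = -(-0.188845) / 6217.2119
    = 0.0304 ms

0.0304 ms


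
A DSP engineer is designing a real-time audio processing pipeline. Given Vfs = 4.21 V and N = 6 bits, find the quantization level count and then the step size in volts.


Step 1 — number of quantization levels:
L = 2^N = 2^6 = 64

Step 2 — LSB step size:
delta = Vfs / L
      = 4.21 / 64
      = 0.06578125 V

Levels = 64; step size = 0.06578125 V


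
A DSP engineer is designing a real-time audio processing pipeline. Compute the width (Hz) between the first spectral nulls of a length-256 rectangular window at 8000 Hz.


Main lobe width for a rectangular window:
Width = 2 * fs / N
      = 2 * 8000 / 256
      = 16000 / 256
      = 62.5 Hz

62.5 Hz


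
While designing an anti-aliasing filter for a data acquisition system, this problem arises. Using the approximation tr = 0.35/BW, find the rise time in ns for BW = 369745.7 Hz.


Rise time from bandwidth relationship:
tr = 0.35 / BW
   = 0.35 / 369745.7
   = 9.465965392e-07 s
   = 946.5965 ns

946.5965 ns


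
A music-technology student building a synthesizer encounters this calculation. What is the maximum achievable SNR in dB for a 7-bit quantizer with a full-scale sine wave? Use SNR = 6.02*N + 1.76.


Theoretical SNR for a full-scale sinusoid:
SNR = 6.02 * N + 1.76
    = 6.02 * 7 + 1.76
    = 42.14 + 1.76
    = 43.9 dB

43.9 dB


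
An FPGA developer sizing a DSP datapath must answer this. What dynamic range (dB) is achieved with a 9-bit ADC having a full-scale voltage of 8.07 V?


Dynamic range from full-scale to LSB:
V_min = V_max / 2^bits = 8.07 / 2^9
DR = 20 * log10(V_max / V_min)
   = 20 * log10(2^9)
   = 20 * 9 * log10(2)
   = 54.19 dB

54.19 dB


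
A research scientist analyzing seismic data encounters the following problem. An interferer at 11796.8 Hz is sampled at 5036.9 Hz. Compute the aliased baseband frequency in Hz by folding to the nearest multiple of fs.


Compute the nearest integer multiple of fs to the signal:
n = round(11796.8 / 5036.9) = 2
f_alias = |11796.8 - 2 * 5036.9|
        = |11796.8 - 10073.8|
        = 1723.0 Hz

1723.0


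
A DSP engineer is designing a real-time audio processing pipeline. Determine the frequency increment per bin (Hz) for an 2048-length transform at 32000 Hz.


DFT frequency resolution:
df = fs / N
   = 32000 / 2048
   = 15.625 Hz

15.625 Hz


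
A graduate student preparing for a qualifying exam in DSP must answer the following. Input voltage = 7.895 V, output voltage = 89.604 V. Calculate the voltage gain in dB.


Voltage gain in dB:
G = 20 * log10(Vout / Vin)
  = 20 * log10(89.604 / 7.895)
  = 20 * log10(11.349462)
  = 20 * 1.054975
  = 21.1 dB

21.1 dB


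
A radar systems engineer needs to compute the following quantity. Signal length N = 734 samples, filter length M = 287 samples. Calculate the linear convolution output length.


Linear convolution output length:
L = N + M - 1
  = 734 + 287 - 1
  = 1020 samples

1020


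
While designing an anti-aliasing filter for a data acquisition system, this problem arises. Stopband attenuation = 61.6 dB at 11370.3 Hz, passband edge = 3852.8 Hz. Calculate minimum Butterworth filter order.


Butterworth filter order formula:
n = log10(10^(A/10) - 1) / (2 * log10(f_stop/f_pass))
10^(61.6/10) - 1 = 1445438.7707
f_stop/f_pass = 11370.3 / 3852.8 = 2.9512
n = 6.5533 -> ceil = 7

7


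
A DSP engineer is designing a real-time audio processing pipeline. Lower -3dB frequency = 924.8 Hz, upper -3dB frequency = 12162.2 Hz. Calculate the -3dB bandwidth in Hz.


Bandwidth is the difference of -3dB frequencies:
BW = f_high - f_low
   = 12162.2 - 924.8
   = 11237.4 Hz

11237.4 Hz


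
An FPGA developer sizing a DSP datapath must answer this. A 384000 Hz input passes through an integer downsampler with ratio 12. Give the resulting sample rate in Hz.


Decimation reduces the sample rate:
fs_out = fs_in / M
       = 384000 / 12
       = 32000.0 Hz

32000.0 Hz


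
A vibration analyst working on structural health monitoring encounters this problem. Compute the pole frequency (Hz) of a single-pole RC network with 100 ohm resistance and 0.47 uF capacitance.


Cutoff frequency of a first-order RC filter:
fc = 1 / (2 * pi * R * C)
C = 0.47 uF = 4.7e-07 F
fc = 1 / (2 * pi * 100 * 4.7e-07)
   = 1 / 0.00029530970943744
   = 3386.275385 Hz

3386.275385 Hz


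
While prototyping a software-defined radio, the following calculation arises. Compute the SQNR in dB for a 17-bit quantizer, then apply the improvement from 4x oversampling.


Step 1 — baseline SQNR at Nyquist:
SQNR_base = 6.02*N + 1.76
          = 6.02*17 + 1.76
          = 104.1 dB

Step 2 — oversampling processing gain:
G = 10*log10(OSR) = 10*log10(4) = 6.02 dB

Step 3 — total:
SQNR_total = 104.1 + 6.02 = 110.12 dB

Base SQNR = 104.1 dB; oversampled SQNR = 110.12 dB


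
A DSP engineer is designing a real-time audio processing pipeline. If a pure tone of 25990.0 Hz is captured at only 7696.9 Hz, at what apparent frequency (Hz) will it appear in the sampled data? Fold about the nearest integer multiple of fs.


Compute the nearest integer multiple of fs to the signal:
n = round(25990.0 / 7696.9) = 3
f_alias = |25990.0 - 3 * 7696.9|
        = |25990.0 - 23090.7|
        = 2899.3 Hz

2899.3


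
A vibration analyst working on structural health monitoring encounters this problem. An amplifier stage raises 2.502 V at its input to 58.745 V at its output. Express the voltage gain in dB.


Voltage gain in dB:
G = 20 * log10(Vout / Vin)
  = 20 * log10(58.745 / 2.502)
  = 20 * log10(23.479217)
  = 20 * 1.370684
  = 27.41 dB

27.41 dB


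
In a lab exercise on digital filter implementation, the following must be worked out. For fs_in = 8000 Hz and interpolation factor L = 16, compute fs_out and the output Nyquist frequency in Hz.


Step 1 — output sample rate after interpolation by L:
fs_out = L * fs_in = 16 * 8000 = 128000 Hz

Step 2 — Nyquist frequency of the output stream:
f_Nyq = fs_out / 2 = 128000 / 2 = 64000.0 Hz

fs_out = 128000 Hz; f_Nyquist = 64000.0 Hz


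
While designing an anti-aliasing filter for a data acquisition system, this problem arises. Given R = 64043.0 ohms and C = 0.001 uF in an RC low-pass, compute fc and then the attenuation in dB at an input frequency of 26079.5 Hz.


Step 1 — cutoff frequency:
fc = 1 / (2*pi*R*C)
C = 0.001 uF = 1e-09 F
fc = 1 / (2*pi*64043.0*1e-09)
   = 2485.126 Hz

Step 2 — magnitude at f = 26079.5 Hz:
|H(f)| = 1 / sqrt(1 + (f/fc)^2)
f/fc = 26079.5 / 2485.126 = 10.494237
|H| = 1 / sqrt(1 + 110.12901) = 0.0948607
|H|_dB = 20*log10(0.0948607) = -20.46 dB

fc = 2485.126 Hz; |H(26079.5 Hz)| = -20.46 dB


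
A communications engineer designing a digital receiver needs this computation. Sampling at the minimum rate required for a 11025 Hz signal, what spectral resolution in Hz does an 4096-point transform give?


Step 1 — Nyquist sampling rate:
fs = 2 * fmax = 2 * 11025 = 22050 Hz

Step 2 — DFT bin spacing:
df = fs / N = 22050 / 4096 = 5.3833 Hz

5.3833 Hz


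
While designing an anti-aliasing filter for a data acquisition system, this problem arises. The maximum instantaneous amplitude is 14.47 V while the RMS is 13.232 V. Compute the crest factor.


Crest factor is the ratio of peak to RMS:
CF = V_peak / V_rms
   = 14.47 / 13.232
   = 1.0936

1.0936


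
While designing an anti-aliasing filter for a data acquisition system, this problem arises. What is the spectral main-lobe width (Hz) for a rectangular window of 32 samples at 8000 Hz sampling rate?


Main lobe width for a rectangular window:
Width = 2 * fs / N
      = 2 * 8000 / 32
      = 16000 / 32
      = 500.0 Hz

500.0 Hz


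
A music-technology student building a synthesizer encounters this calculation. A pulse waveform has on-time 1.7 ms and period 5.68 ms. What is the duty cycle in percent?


Duty cycle as a percentage:
DC = (t_on / T) * 100
   = (1.7 / 5.68) * 100
   = 0.299296 * 100
   = 29.93 %

29.93 %


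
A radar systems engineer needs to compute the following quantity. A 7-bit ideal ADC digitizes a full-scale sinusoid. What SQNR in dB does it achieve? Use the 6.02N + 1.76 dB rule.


Theoretical SNR for a full-scale sinusoid:
SNR = 6.02 * N + 1.76
    = 6.02 * 7 + 1.76
    = 42.14 + 1.76
    = 43.9 dB

43.9 dB


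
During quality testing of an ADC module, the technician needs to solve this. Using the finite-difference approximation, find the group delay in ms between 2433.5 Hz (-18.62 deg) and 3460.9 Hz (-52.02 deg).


Group delay from phase difference:
tau = -d(phi)/d(omega)
d(phi) = -33.4 deg = -0.58294 rad
d(omega) = 2*pi*(3460.9 - 2433.5) = 6455.3446 rad/s
tau = -(-0.58294) / 6455.3446
    = 0.0903 ms

0.0903 ms


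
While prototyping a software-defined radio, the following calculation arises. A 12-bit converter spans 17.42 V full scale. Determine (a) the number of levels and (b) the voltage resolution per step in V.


Step 1 — number of quantization levels:
L = 2^N = 2^12 = 4096

Step 2 — LSB step size:
delta = Vfs / L
      = 17.42 / 4096
      = 0.00425293 V

Levels = 4096; step size = 0.00425293 V


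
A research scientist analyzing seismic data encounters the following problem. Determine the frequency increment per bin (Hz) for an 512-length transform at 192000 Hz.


DFT frequency resolution:
df = fs / N
   = 192000 / 512
   = 375.0 Hz

375.0 Hz


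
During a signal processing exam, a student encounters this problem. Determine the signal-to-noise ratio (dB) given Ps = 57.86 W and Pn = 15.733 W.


SNR in decibels:
SNR = 10 * log10(Ps / Pn)
    = 10 * log10(57.86 / 15.733)
    = 10 * log10(3.6776)
    = 10 * 0.5656
    = 5.66 dB

5.66 dB


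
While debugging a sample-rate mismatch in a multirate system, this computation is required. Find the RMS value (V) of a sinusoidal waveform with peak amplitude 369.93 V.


RMS voltage for a sinusoidal waveform:
V_rms = V_peak / sqrt(2)
      = 369.93 / 1.414214
      = 261.58 V

261.58 V


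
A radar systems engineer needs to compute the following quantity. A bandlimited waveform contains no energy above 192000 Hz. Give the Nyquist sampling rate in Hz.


The Nyquist rate is twice the maximum frequency component.
fs_min = 2 * fmax
      = 2 * 192000
      = 384000 Hz

384000


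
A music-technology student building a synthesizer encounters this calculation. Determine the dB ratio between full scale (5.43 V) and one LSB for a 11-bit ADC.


Dynamic range from full-scale to LSB:
V_min = V_max / 2^bits = 5.43 / 2^11
DR = 20 * log10(V_max / V_min)
   = 20 * log10(2^11)
   = 20 * 11 * log10(2)
   = 66.23 dB

66.23 dB


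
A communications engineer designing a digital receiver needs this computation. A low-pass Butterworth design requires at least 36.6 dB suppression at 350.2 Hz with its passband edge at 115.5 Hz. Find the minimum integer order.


Butterworth filter order formula:
n = log10(10^(A/10) - 1) / (2 * log10(f_stop/f_pass))
10^(36.6/10) - 1 = 4569.8819
f_stop/f_pass = 350.2 / 115.5 = 3.032
n = 3.7987 -> ceil = 4

4


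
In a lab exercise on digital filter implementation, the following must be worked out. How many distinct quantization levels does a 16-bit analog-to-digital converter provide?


Number of quantization levels = 2^N
= 2^16
= 65536

65536


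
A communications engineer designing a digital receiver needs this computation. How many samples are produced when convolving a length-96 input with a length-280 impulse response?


Linear convolution output length:
L = N + M - 1
  = 96 + 280 - 1
  = 375 samples

375


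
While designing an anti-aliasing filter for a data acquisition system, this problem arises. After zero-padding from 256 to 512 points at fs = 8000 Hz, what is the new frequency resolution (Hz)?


Frequency resolution after zero-padding:
N_padded = 256 * 2 = 512
df = fs / N_padded
   = 8000 / 512
   = 15.625 Hz

15.625 Hz


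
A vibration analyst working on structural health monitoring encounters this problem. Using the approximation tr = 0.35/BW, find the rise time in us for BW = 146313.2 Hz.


Rise time from bandwidth relationship:
tr = 0.35 / BW
   = 0.35 / 146313.2
   = 2.392128666e-06 s
   = 2.3921 us

2.3921 us


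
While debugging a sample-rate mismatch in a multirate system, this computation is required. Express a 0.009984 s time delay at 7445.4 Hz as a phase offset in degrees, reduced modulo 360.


Phase shift from frequency and time delay:
phi = 360 * f * t_delay
    = 360 * 7445.4 * 0.009984
    = 26760.55 degrees
    mod 360 = 120.55 degrees

120.55 degrees


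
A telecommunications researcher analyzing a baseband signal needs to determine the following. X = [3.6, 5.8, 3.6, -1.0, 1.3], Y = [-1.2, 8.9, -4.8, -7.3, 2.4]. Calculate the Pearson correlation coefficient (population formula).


Pearson correlation coefficient (population):
r = cov(X,Y) / (std(X) * std(Y))
Mean X = 2.66, Mean Y = -0.4
Cov(X,Y) = 9.152
Std(X) = 2.318275, Std(Y) = 5.691046
r = 0.6937

0.6937


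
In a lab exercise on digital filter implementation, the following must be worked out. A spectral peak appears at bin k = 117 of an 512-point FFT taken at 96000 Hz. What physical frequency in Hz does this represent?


Frequency of DFT bin k:
f_k = k * fs / N
    = 117 * 96000 / 512
    = 11232000 / 512
    = 21937.5 Hz

21937.5 Hz


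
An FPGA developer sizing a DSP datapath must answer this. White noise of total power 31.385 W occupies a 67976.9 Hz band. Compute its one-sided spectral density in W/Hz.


Power spectral density:
PSD = P / BW
    = 31.385 / 67976.9
    = 0.0004617 W/Hz

0.0004617 W/Hz


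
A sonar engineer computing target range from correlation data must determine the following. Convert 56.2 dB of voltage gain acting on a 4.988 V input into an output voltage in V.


Output voltage from dB gain:
V_out = V_in * 10^(gain_dB / 20)
      = 4.988 * 10^(56.2 / 20)
      = 4.988 * 645.654229
      = 3220.5233 V

3220.5233 V


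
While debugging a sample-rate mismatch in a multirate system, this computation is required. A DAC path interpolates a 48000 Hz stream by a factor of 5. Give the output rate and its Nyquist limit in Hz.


Step 1 — output sample rate after interpolation by L:
fs_out = L * fs_in = 5 * 48000 = 240000 Hz

Step 2 — Nyquist frequency of the output stream:
f_Nyq = fs_out / 2 = 240000 / 2 = 120000.0 Hz

fs_out = 240000 Hz; f_Nyquist = 120000.0 Hz


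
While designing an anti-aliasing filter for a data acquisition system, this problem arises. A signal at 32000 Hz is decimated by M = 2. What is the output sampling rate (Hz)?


Decimation reduces the sample rate:
fs_out = fs_in / M
       = 32000 / 2
       = 16000.0 Hz

16000.0 Hz


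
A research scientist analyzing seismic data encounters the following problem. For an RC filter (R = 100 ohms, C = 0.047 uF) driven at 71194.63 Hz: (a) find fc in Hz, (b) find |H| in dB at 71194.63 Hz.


Step 1 — cutoff frequency:
fc = 1 / (2*pi*R*C)
C = 0.047 uF = 4.7e-08 F
fc = 1 / (2*pi*100*4.7e-08)
   = 33862.754 Hz

Step 2 — magnitude at f = 71194.63 Hz:
|H(f)| = 1 / sqrt(1 + (f/fc)^2)
f/fc = 71194.63 / 33862.754 = 2.102447
|H| = 1 / sqrt(1 + 4.420283) = 0.4295256
|H|_dB = 20*log10(0.4295256) = -7.34 dB

fc = 33862.754 Hz; |H(71194.63 Hz)| = -7.34 dB


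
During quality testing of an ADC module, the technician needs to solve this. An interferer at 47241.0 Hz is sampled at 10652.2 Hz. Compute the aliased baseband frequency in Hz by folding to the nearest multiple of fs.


Compute the nearest integer multiple of fs to the signal:
n = round(47241.0 / 10652.2) = 4
f_alias = |47241.0 - 4 * 10652.2|
        = |47241.0 - 42608.8|
        = 4632.2 Hz

4632.2


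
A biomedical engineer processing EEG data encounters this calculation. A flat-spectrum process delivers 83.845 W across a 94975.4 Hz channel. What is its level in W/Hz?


Power spectral density:
PSD = P / BW
    = 83.845 / 94975.4
    = 0.00088281 W/Hz

0.00088281 W/Hz


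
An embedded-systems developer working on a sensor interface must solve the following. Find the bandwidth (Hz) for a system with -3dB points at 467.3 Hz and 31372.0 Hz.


Bandwidth is the difference of -3dB frequencies:
BW = f_high - f_low
   = 31372.0 - 467.3
   = 30904.7 Hz

30904.7 Hz


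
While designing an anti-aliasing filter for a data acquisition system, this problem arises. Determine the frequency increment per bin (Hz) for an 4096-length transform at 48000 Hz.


DFT frequency resolution:
df = fs / N
   = 48000 / 4096
   = 11.7188 Hz

11.7188 Hz


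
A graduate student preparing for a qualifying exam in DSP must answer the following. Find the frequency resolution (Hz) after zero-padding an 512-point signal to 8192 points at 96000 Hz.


Frequency resolution after zero-padding:
N_padded = 512 * 16 = 8192
df = fs / N_padded
   = 96000 / 8192
   = 11.7188 Hz

11.7188 Hz


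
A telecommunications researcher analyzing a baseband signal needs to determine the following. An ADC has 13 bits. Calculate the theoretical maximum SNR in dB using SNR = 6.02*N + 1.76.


Theoretical SNR for a full-scale sinusoid:
SNR = 6.02 * N + 1.76
    = 6.02 * 13 + 1.76
    = 78.26 + 1.76
    = 80.02 dB

80.02 dB


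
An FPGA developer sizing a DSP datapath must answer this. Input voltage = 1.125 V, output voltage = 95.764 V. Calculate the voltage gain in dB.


Voltage gain in dB:
G = 20 * log10(Vout / Vin)
  = 20 * log10(95.764 / 1.125)
  = 20 * log10(85.123556)
  = 20 * 1.93005
  = 38.6 dB

38.6 dB


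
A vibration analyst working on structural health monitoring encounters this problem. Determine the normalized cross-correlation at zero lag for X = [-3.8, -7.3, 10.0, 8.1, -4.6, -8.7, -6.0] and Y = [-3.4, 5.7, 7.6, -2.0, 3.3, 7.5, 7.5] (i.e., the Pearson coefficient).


Pearson correlation coefficient (population):
r = cov(X,Y) / (std(X) * std(Y))
Mean X = -1.7571, Mean Y = 3.7429
Cov(X,Y) = -6.897551
Std(X) = 7.016075, Std(Y) = 4.328265
r = -0.2271

-0.2271


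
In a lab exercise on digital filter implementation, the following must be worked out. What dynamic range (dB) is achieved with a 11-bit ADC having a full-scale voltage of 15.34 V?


Dynamic range from full-scale to LSB:
V_min = V_max / 2^bits = 15.34 / 2^11
DR = 20 * log10(V_max / V_min)
   = 20 * log10(2^11)
   = 20 * 11 * log10(2)
   = 66.23 dB

66.23 dB


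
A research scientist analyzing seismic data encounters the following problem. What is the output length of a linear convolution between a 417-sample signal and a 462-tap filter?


Linear convolution output length:
L = N + M - 1
  = 417 + 462 - 1
  = 878 samples

878


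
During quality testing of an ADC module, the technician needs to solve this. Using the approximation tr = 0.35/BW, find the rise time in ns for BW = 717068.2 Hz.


Rise time from bandwidth relationship:
tr = 0.35 / BW
   = 0.35 / 717068.2
   = 4.880986216e-07 s
   = 488.0986 ns

488.0986 ns


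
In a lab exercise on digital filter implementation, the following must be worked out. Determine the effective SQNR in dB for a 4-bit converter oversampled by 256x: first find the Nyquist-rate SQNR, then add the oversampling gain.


Step 1 — baseline SQNR at Nyquist:
SQNR_base = 6.02*N + 1.76
          = 6.02*4 + 1.76
          = 25.84 dB

Step 2 — oversampling processing gain:
G = 10*log10(OSR) = 10*log10(256) = 24.08 dB

Step 3 — total:
SQNR_total = 25.84 + 24.08 = 49.92 dB

Base SQNR = 25.84 dB; oversampled SQNR = 49.92 dB


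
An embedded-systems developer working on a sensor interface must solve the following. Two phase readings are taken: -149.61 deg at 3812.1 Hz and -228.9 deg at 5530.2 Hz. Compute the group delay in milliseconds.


Group delay from phase difference:
tau = -d(phi)/d(omega)
d(phi) = -79.29 deg = -1.383872 rad
d(omega) = 2*pi*(5530.2 - 3812.1) = 10795.1407 rad/s
tau = -(-1.383872) / 10795.1407
    = 0.1282 ms

0.1282 ms


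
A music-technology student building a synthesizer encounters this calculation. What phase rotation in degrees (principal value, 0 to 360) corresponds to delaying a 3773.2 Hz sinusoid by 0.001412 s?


Phase shift from frequency and time delay:
phi = 360 * f * t_delay
    = 360 * 3773.2 * 0.001412
    = 1917.99 degrees
    mod 360 = 117.99 degrees

117.99 degrees


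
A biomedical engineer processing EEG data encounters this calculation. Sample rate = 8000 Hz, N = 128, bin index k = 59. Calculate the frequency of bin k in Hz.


Frequency of DFT bin k:
f_k = k * fs / N
    = 59 * 8000 / 128
    = 472000 / 128
    = 3687.5 Hz

3687.5 Hz


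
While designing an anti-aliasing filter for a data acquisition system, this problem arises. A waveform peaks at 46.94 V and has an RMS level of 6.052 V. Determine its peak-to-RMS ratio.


Crest factor is the ratio of peak to RMS:
CF = V_peak / V_rms
   = 46.94 / 6.052
   = 7.7561

7.7561


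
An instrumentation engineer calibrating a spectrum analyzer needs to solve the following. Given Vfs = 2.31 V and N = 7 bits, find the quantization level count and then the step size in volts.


Step 1 — number of quantization levels:
L = 2^N = 2^7 = 128

Step 2 — LSB step size:
delta = Vfs / L
      = 2.31 / 128
      = 0.01804688 V

Levels = 128; step size = 0.01804688 V


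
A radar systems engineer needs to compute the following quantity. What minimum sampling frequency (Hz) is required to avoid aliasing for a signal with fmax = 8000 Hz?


The Nyquist rate is twice the maximum frequency component.
fs_min = 2 * fmax
      = 2 * 8000
      = 16000 Hz

16000


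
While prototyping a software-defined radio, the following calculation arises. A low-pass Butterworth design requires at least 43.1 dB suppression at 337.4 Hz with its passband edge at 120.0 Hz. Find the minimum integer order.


Butterworth filter order formula:
n = log10(10^(A/10) - 1) / (2 * log10(f_stop/f_pass))
10^(43.1/10) - 1 = 20416.3794
f_stop/f_pass = 337.4 / 120.0 = 2.8117
n = 4.7999 -> ceil = 5

5


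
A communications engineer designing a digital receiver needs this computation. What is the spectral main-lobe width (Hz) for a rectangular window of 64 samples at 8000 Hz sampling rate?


Main lobe width for a rectangular window:
Width = 2 * fs / N
      = 2 * 8000 / 64
      = 16000 / 64
      = 250.0 Hz

250.0 Hz


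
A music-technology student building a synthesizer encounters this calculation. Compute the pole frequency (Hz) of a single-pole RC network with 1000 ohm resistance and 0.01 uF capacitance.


Cutoff frequency of a first-order RC filter:
fc = 1 / (2 * pi * R * C)
C = 0.01 uF = 1e-08 F
fc = 1 / (2 * pi * 1000 * 1e-08)
   = 1 / 6.2831853071796e-05
   = 15915.494309 Hz

15915.494309 Hz


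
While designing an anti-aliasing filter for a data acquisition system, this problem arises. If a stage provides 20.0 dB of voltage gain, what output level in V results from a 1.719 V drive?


Output voltage from dB gain:
V_out = V_in * 10^(gain_dB / 20)
      = 1.719 * 10^(20.0 / 20)
      = 1.719 * 10.0
      = 17.19 V

17.19 V


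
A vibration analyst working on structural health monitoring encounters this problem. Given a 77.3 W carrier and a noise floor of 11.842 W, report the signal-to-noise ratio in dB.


SNR in decibels:
SNR = 10 * log10(Ps / Pn)
    = 10 * log10(77.3 / 11.842)
    = 10 * log10(6.5276)
    = 10 * 0.8148
    = 8.15 dB

8.15 dB


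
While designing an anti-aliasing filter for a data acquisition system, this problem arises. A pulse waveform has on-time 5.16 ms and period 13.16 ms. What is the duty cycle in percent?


Duty cycle as a percentage:
DC = (t_on / T) * 100
   = (5.16 / 13.16) * 100
   = 0.392097 * 100
   = 39.21 %

39.21 %


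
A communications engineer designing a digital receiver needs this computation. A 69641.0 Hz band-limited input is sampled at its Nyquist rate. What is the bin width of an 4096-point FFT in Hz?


Step 1 — Nyquist sampling rate:
fs = 2 * fmax = 2 * 69641.0 = 139282.0 Hz

Step 2 — DFT bin spacing:
df = fs / N = 139282.0 / 4096 = 34.0044 Hz

34.0044 Hz


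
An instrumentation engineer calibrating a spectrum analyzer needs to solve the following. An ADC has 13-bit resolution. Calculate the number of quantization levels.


Number of quantization levels = 2^N
= 2^13
= 8192

8192


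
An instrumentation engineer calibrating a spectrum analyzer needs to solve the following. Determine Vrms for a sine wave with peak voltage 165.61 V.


RMS voltage for a sinusoidal waveform:
V_rms = V_peak / sqrt(2)
      = 165.61 / 1.414214
      = 117.104 V

117.104 V


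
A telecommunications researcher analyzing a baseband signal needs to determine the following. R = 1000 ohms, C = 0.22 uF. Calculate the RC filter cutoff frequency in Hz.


Cutoff frequency of a first-order RC filter:
fc = 1 / (2 * pi * R * C)
C = 0.22 uF = 2.2e-07 F
fc = 1 / (2 * pi * 1000 * 2.2e-07)
   = 1 / 0.0013823007675795
   = 723.43156 Hz

723.43156 Hz


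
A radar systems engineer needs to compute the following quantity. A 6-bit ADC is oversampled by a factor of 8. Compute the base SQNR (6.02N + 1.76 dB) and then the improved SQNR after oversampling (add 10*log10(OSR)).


Step 1 — baseline SQNR at Nyquist:
SQNR_base = 6.02*N + 1.76
          = 6.02*6 + 1.76
          = 37.88 dB

Step 2 — oversampling processing gain:
G = 10*log10(OSR) = 10*log10(8) = 9.03 dB

Step 3 — total:
SQNR_total = 37.88 + 9.03 = 46.91 dB

Base SQNR = 37.88 dB; oversampled SQNR = 46.91 dB


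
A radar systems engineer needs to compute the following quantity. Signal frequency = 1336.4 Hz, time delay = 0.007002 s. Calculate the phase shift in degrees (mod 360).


Phase shift from frequency and time delay:
phi = 360 * f * t_delay
    = 360 * 1336.4 * 0.007002
    = 3368.69 degrees
    mod 360 = 128.69 degrees

128.69 degrees


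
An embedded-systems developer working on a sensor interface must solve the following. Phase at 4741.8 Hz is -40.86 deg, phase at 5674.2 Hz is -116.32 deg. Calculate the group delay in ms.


Group delay from phase difference:
tau = -d(phi)/d(omega)
d(phi) = -75.46 deg = -1.317025 rad
d(omega) = 2*pi*(5674.2 - 4741.8) = 5858.442 rad/s
tau = -(-1.317025) / 5858.442
    = 0.2248 ms

0.2248 ms


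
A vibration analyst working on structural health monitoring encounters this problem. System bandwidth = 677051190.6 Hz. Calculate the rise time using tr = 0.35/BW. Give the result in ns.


Rise time from bandwidth relationship:
tr = 0.35 / BW
   = 0.35 / 677051190.6
   = 5.169476176e-10 s
   = 0.5169 ns

0.5169 ns


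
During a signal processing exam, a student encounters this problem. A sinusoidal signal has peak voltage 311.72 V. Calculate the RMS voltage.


RMS voltage for a sinusoidal waveform:
V_rms = V_peak / sqrt(2)
      = 311.72 / 1.414214
      = 220.419 V

220.419 V


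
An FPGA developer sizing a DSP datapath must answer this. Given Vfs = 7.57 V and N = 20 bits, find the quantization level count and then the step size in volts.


Step 1 — number of quantization levels:
L = 2^N = 2^20 = 1048576

Step 2 — LSB step size:
delta = Vfs / L
      = 7.57 / 1048576
      = 7.22e-06 V

Levels = 1048576; step size = 7.22e-06 V


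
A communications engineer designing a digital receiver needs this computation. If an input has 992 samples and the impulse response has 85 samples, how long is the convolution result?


Linear convolution output length:
L = N + M - 1
  = 992 + 85 - 1
  = 1076 samples

1076


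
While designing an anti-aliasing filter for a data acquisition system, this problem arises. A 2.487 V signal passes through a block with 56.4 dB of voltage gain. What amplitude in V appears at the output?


Output voltage from dB gain:
V_out = V_in * 10^(gain_dB / 20)
      = 2.487 * 10^(56.4 / 20)
      = 2.487 * 660.693448
      = 1643.1446 V

1643.1446 V


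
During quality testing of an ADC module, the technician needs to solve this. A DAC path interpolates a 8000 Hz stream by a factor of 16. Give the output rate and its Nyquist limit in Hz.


Step 1 — output sample rate after interpolation by L:
fs_out = L * fs_in = 16 * 8000 = 128000 Hz

Step 2 — Nyquist frequency of the output stream:
f_Nyq = fs_out / 2 = 128000 / 2 = 64000.0 Hz

fs_out = 128000 Hz; f_Nyquist = 64000.0 Hz


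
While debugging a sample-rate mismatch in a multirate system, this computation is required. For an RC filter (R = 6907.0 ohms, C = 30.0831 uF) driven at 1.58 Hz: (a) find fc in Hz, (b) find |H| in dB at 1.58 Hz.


Step 1 — cutoff frequency:
fc = 1 / (2*pi*R*C)
C = 30.0831 uF = 3.00831e-05 F
fc = 1 / (2*pi*6907.0*3.00831e-05)
   = 0.765964 Hz

Step 2 — magnitude at f = 1.58 Hz:
|H(f)| = 1 / sqrt(1 + (f/fc)^2)
f/fc = 1.58 / 0.765964 = 2.06276
|H| = 1 / sqrt(1 + 4.254979) = 0.436229
|H|_dB = 20*log10(0.436229) = -7.21 dB

fc = 0.765964 Hz; |H(1.58 Hz)| = -7.21 dB
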